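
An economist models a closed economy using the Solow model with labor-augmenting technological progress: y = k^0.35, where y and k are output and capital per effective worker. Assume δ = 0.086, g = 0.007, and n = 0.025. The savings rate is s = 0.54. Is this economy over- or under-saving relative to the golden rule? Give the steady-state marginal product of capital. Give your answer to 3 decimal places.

n + g + δ = 0.025 + 0.007 + 0.086 = 0.118.
Steady-state k*: s·k^0.35 = 0.118·k gives k* = (0.54/0.118)^(1/0.65) ≈ 10.3794.
MPK = 0.35·10.3794^(-0.65) ≈ 0.0765.
MPK < n+g+δ = 0.118, so the economy is dynamically inefficient (over-saving).

over-saving; MPK ≈ 0.076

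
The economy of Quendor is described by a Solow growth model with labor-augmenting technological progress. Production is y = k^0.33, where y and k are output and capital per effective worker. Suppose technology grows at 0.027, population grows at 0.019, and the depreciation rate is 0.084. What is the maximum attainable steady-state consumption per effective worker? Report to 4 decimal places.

The effective depreciation rate is n + g + δ = 0.019 + 0.027 + 0.084 = 0.13.
At the golden rule the marginal product of capital equals n+g+δ: 0.33·k^(0.33−1) = 0.13. Solving, k_gold = (0.33/0.13)^(1/0.67) ≈ 4.0164.
y_gold = 4.0164^0.33 ≈ 1.5822.
c_gold = y_gold − (n+g+δ)·k_gold = 1.5822 − 0.13·4.0164 ≈ 1.0601.

c_gold ≈ 1.0601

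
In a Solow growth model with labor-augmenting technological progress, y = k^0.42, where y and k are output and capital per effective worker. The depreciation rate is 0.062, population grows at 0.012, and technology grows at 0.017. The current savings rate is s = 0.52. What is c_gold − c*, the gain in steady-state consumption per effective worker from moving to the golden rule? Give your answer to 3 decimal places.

Δc ≈ 0.060

Break-even investment rate: n + g + δ = 0.012 + 0.017 + 0.062 = 0.091.
Current steady state (s = 0.52): k* = (0.52/0.091)^(1/0.58) ≈ 20.1886, y* = 20.1886^0.42 ≈ 3.5330, c* = (1−0.52)·3.5330 ≈ 1.6958.
Golden rule sets MPK = n+g+δ: 0.42·k^(0.42−1) = 0.091, so k_gold = (0.42/0.091)^(1/0.58) ≈ 13.9697.
y_gold = 13.9697^0.42 ≈ 3.0268, c_gold = y_gold − 0.091·k_gold ≈ 1.7555.
Gain: Δc = 1.7555 − 1.6958 ≈ 0.0597.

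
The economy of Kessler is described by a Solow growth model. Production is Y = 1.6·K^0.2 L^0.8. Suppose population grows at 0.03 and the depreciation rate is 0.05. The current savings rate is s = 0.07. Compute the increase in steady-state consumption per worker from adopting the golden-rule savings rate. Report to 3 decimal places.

Δc ≈ 0.192

Break-even investment rate: n + δ = 0.03 + 0.05 = 0.08.
Current steady state (s = 0.07): k* = (0.07·1.6/0.08)^(1/0.8) ≈ 1.5229, y* = 1.6·1.5229^0.2 ≈ 1.7404, c* = (1−0.07)·1.7404 ≈ 1.6186.
Setting f'(k) = n+δ gives 0.2·1.6·k^(0.2−1) = 0.08, hence k_gold = (0.2·1.6/0.08)^(1/0.8) ≈ 5.6569.
y_gold = 1.6·5.6569^0.2 ≈ 2.2627, c_gold = y_gold − 0.08·k_gold ≈ 1.8102.
Gain: Δc = 1.8102 − 1.6186 ≈ 0.1916.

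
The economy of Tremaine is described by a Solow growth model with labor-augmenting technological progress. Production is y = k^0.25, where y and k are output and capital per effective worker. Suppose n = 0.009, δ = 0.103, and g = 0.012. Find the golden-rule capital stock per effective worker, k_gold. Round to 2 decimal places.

n + g + δ = 0.009 + 0.012 + 0.103 = 0.124.
Maximizing c = f(k) − (n+g+δ)·k gives f'(k) = n+g+δ, i.e. 0.25·k^(0.25−1) = 0.124, so k_gold = (0.25/0.124)^(1/0.75) ≈ 2.5470.

k_gold ≈ 2.55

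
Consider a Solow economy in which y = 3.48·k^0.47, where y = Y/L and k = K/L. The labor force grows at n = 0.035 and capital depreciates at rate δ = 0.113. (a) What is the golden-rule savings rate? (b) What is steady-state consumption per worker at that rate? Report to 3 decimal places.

(a) s_gold = 0.470; (b) c_gold ≈ 15.529

Break-even investment rate: n + δ = 0.035 + 0.113 = 0.148.
For Cobb-Douglas, s_gold equals capital's share: s_gold = 0.47.
At the golden rule the marginal product of capital equals n+δ: 0.47·3.48·k^(0.47−1) = 0.148. Solving, k_gold = (0.47·3.48/0.148)^(1/0.53) ≈ 93.0483.
y_gold = 3.48·93.0483^0.47 ≈ 29.3003; c_gold = (1−0.47)·y_gold ≈ 15.5292.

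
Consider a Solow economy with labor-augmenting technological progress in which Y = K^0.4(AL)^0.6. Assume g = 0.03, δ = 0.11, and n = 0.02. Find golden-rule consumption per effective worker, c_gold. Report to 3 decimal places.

c_gold ≈ 1.105

Break-even investment rate: n + g + δ = 0.02 + 0.03 + 0.11 = 0.16.
Golden rule sets MPK = n+g+δ: 0.4·k^(0.4−1) = 0.16, so k_gold = (0.4/0.16)^(1/0.6) ≈ 4.6050.
y_gold = 4.6050^0.4 ≈ 1.8420.
c_gold = y_gold − (n+g+δ)·k_gold = 1.8420 − 0.16·4.6050 ≈ 1.1052.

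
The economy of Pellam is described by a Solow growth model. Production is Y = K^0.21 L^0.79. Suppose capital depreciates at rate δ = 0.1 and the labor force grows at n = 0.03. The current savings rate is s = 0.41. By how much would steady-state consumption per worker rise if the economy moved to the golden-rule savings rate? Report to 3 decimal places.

Capital per worker breaks even when investment replaces (n + δ)·k; here n + δ = 0.13.
Current steady state (s = 0.41): k* = (0.41/0.13)^(1/0.79) ≈ 4.2800, y* = 4.2800^0.21 ≈ 1.3571, c* = (1−0.41)·1.3571 ≈ 0.8007.
Maximizing c = f(k) − (n+δ)·k gives f'(k) = n+δ, i.e. 0.21·k^(0.21−1) = 0.13, so k_gold = (0.21/0.13)^(1/0.79) ≈ 1.8350.
y_gold = 1.8350^0.21 ≈ 1.1360, c_gold = y_gold − 0.13·k_gold ≈ 0.8974.
Gain: Δc = 0.8974 − 0.8007 ≈ 0.0967.

Δc ≈ 0.097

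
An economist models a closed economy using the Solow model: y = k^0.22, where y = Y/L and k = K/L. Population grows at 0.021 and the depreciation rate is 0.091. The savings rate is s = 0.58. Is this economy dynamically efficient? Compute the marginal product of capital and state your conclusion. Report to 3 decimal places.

n + δ = 0.021 + 0.091 = 0.112.
Steady-state k*: s·k^0.22 = 0.112·k gives k* = (0.58/0.112)^(1/0.78) ≈ 8.2348.
MPK = 0.22·8.2348^(-0.78) ≈ 0.0425.
MPK < n+δ = 0.112, so the economy is dynamically inefficient (over-saving).

dynamically inefficient; MPK ≈ 0.042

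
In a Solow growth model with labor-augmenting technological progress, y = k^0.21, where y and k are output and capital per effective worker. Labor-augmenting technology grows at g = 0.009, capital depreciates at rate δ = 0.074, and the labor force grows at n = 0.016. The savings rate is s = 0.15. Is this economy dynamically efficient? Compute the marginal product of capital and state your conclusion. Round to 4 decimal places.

Capital per effective worker breaks even when investment replaces (n + g + δ)·k; here n + g + δ = 0.099.
Steady-state k*: s·k^0.21 = 0.099·k gives k* = (0.15/0.099)^(1/0.79) ≈ 1.6921.
MPK = 0.21·1.6921^(-0.79) ≈ 0.1386.
MPK > n+g+δ = 0.099, so the economy is dynamically efficient (under-saving).

dynamically efficient; MPK ≈ 0.1386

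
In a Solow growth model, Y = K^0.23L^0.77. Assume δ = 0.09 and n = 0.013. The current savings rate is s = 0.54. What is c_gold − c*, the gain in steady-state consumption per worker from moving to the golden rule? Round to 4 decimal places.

Δc ≈ 0.2243

Capital per worker breaks even when investment replaces (n + δ)·k; here n + δ = 0.103.
Current steady state (s = 0.54): k* = (0.54/0.103)^(1/0.77) ≈ 8.5998, y* = 8.5998^0.23 ≈ 1.6403, c* = (1−0.54)·1.6403 ≈ 0.7546.
At the golden rule the marginal product of capital equals n+δ: 0.23·k^(0.23−1) = 0.103. Solving, k_gold = (0.23/0.103)^(1/0.77) ≈ 2.8386.
y_gold = 2.8386^0.23 ≈ 1.2712, c_gold = y_gold − 0.103·k_gold ≈ 0.9788.
Gain: Δc = 0.9788 − 0.7546 ≈ 0.2243.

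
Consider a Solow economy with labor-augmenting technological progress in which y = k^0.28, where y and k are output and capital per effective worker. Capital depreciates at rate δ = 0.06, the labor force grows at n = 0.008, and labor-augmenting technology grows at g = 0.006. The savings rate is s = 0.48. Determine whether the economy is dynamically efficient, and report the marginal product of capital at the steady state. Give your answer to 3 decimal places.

Capital per effective worker breaks even when investment replaces (n + g + δ)·k; here n + g + δ = 0.074.
Steady-state k*: s·k^0.28 = 0.074·k gives k* = (0.48/0.074)^(1/0.72) ≈ 13.4212.
MPK = 0.28·13.4212^(-0.72) ≈ 0.0432.
MPK < n+g+δ = 0.074, so the economy is dynamically inefficient (over-saving).

dynamically inefficient; MPK ≈ 0.043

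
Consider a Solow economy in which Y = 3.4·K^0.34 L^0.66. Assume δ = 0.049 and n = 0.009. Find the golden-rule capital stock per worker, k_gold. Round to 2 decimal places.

k_gold ≈ 93.11

Break-even investment rate: n + δ = 0.009 + 0.049 = 0.058.
At the golden rule the marginal product of capital equals n+δ: 0.34·3.4·k^(0.34−1) = 0.058. Solving, k_gold = (0.34·3.4/0.058)^(1/0.66) ≈ 93.1075.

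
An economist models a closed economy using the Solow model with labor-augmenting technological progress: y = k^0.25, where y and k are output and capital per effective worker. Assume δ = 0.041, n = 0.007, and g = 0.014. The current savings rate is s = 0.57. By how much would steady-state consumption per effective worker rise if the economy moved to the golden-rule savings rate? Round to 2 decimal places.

Δc ≈ 0.29

n + g + δ = 0.007 + 0.014 + 0.041 = 0.062.
Current steady state (s = 0.57): k* = (0.57/0.062)^(1/0.75) ≈ 19.2595, y* = 19.2595^0.25 ≈ 2.0949, c* = (1−0.57)·2.0949 ≈ 0.9008.
At the golden rule the marginal product of capital equals n+g+δ: 0.25·k^(0.25−1) = 0.062. Solving, k_gold = (0.25/0.062)^(1/0.75) ≈ 6.4180.
y_gold = 6.4180^0.25 ≈ 1.5917, c_gold = y_gold − 0.062·k_gold ≈ 1.1937.
Gain: Δc = 1.1937 − 0.9008 ≈ 0.2929.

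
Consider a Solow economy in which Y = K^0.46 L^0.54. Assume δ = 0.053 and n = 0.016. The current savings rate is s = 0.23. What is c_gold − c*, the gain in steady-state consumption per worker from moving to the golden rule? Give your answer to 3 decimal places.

Δc ≈ 0.571

Capital per worker breaks even when investment replaces (n + δ)·k; here n + δ = 0.069.
Current steady state (s = 0.23): k* = (0.23/0.069)^(1/0.54) ≈ 9.2960, y* = 9.2960^0.46 ≈ 2.7888, c* = (1−0.23)·2.7888 ≈ 2.1474.
Setting f'(k) = n+δ gives 0.46·k^(0.46−1) = 0.069, hence k_gold = (0.46/0.069)^(1/0.54) ≈ 33.5550.
y_gold = 33.5550^0.46 ≈ 5.0332, c_gold = y_gold − 0.069·k_gold ≈ 2.7180.
Gain: Δc = 2.7180 − 2.1474 ≈ 0.5706.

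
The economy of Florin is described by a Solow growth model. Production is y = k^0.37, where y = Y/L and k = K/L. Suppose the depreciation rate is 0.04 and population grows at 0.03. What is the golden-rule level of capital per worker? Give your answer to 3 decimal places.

k_gold ≈ 14.053

n + δ = 0.03 + 0.04 = 0.07.
Setting f'(k) = n+δ gives 0.37·k^(0.37−1) = 0.07, hence k_gold = (0.37/0.07)^(1/0.63) ≈ 14.0535.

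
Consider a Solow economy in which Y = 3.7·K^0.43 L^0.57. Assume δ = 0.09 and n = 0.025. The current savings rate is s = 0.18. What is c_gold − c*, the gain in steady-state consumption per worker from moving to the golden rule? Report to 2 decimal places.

Break-even investment rate: n + δ = 0.025 + 0.09 = 0.115.
Current steady state (s = 0.18): k* = (0.18·3.7/0.115)^(1/0.57) ≈ 21.7873, y* = 3.7·21.7873^0.43 ≈ 13.9197, c* = (1−0.18)·13.9197 ≈ 11.4141.
Maximizing c = f(k) − (n+δ)·k gives f'(k) = n+δ, i.e. 0.43·3.7·k^(0.43−1) = 0.115, so k_gold = (0.43·3.7/0.115)^(1/0.57) ≈ 100.3936.
y_gold = 3.7·100.3936^0.43 ≈ 26.8494, c_gold = y_gold − 0.115·k_gold ≈ 15.3042.
Gain: Δc = 15.3042 − 11.4141 ≈ 3.8900.

Δc ≈ 3.89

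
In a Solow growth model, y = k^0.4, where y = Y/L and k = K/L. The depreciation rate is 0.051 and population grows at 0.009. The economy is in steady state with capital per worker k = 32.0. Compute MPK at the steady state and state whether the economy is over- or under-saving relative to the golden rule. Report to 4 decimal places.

The effective depreciation rate is n + δ = 0.009 + 0.051 = 0.06.
MPK = 0.4·k^(0.4−1) = 0.4·32.0^(-0.6) ≈ 0.0500.
MPK < 0.06, so the economy is dynamically inefficient (over-saving).

over-saving; MPK ≈ 0.0500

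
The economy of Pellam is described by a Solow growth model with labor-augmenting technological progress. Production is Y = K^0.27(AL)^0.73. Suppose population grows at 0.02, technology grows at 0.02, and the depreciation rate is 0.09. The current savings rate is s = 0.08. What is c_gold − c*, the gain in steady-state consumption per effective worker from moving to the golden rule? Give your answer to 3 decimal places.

Δc ≈ 0.188

n + g + δ = 0.02 + 0.02 + 0.09 = 0.13.
Current steady state (s = 0.08): k* = (0.08/0.13)^(1/0.73) ≈ 0.5142, y* = 0.5142^0.27 ≈ 0.8356, c* = (1−0.08)·0.8356 ≈ 0.7688.
Setting f'(k) = n+g+δ gives 0.27·k^(0.27−1) = 0.13, hence k_gold = (0.27/0.13)^(1/0.73) ≈ 2.7216.
y_gold = 2.7216^0.27 ≈ 1.3104, c_gold = y_gold − 0.13·k_gold ≈ 0.9566.
Gain: Δc = 0.9566 − 0.7688 ≈ 0.1878.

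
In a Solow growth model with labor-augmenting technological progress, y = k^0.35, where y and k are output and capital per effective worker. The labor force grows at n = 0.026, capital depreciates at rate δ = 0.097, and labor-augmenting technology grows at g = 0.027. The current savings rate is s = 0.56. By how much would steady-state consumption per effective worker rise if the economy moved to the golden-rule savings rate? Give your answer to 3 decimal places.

Δc ≈ 0.131

The effective depreciation rate is n + g + δ = 0.026 + 0.027 + 0.097 = 0.15.
Current steady state (s = 0.56): k* = (0.56/0.15)^(1/0.65) ≈ 7.5884, y* = 7.5884^0.35 ≈ 2.0326, c* = (1−0.56)·2.0326 ≈ 0.8943.
Maximizing c = f(k) − (n+g+δ)·k gives f'(k) = n+g+δ, i.e. 0.35·k^(0.35−1) = 0.15, so k_gold = (0.35/0.15)^(1/0.65) ≈ 3.6823.
y_gold = 3.6823^0.35 ≈ 1.5781, c_gold = y_gold − 0.15·k_gold ≈ 1.0258.
Gain: Δc = 1.0258 − 0.8943 ≈ 0.1314.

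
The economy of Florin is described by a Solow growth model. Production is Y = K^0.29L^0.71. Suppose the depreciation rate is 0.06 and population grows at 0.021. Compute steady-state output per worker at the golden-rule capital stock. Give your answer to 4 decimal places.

y_gold ≈ 1.6836

The effective depreciation rate is n + δ = 0.021 + 0.06 = 0.081.
Golden rule sets MPK = n+δ: 0.29·k^(0.29−1) = 0.081, so k_gold = (0.29/0.081)^(1/0.71) ≈ 6.0278.
Output: y_gold = k_gold^0.29 = 6.0278^0.29 ≈ 1.6836.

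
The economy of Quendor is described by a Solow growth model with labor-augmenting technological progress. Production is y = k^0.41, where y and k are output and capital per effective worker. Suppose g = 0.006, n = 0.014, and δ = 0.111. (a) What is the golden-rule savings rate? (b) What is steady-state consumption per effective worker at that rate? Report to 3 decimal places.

(a) s_gold = 0.410; (b) c_gold ≈ 1.304

n + g + δ = 0.014 + 0.006 + 0.111 = 0.131.
For Cobb-Douglas, s_gold equals capital's share: s_gold = 0.41.
At the golden rule the marginal product of capital equals n+g+δ: 0.41·k^(0.41−1) = 0.131. Solving, k_gold = (0.41/0.131)^(1/0.59) ≈ 6.9159.
y_gold = 6.9159^0.41 ≈ 2.2097; c_gold = (1−0.41)·y_gold ≈ 1.3037.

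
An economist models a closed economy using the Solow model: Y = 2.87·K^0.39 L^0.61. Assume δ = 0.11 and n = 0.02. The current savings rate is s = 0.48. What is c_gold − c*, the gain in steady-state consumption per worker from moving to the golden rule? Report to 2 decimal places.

Δc ≈ 0.18

n + δ = 0.02 + 0.11 = 0.13.
Current steady state (s = 0.48): k* = (0.48·2.87/0.13)^(1/0.61) ≈ 47.9317, y* = 2.87·47.9317^0.39 ≈ 12.9815, c* = (1−0.48)·12.9815 ≈ 6.7504.
At the golden rule the marginal product of capital equals n+δ: 0.39·2.87·k^(0.39−1) = 0.13. Solving, k_gold = (0.39·2.87/0.13)^(1/0.61) ≈ 34.1030.
y_gold = 2.87·34.1030^0.39 ≈ 11.3677, c_gold = y_gold − 0.13·k_gold ≈ 6.9343.
Gain: Δc = 6.9343 − 6.7504 ≈ 0.1839.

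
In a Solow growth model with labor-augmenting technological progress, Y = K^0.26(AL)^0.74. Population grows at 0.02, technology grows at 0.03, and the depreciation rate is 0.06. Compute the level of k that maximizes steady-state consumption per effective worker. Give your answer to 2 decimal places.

k_gold ≈ 3.20

Break-even investment rate: n + g + δ = 0.02 + 0.03 + 0.06 = 0.11.
Maximizing c = f(k) − (n+g+δ)·k gives f'(k) = n+g+δ, i.e. 0.26·k^(0.26−1) = 0.11, so k_gold = (0.26/0.11)^(1/0.74) ≈ 3.1977.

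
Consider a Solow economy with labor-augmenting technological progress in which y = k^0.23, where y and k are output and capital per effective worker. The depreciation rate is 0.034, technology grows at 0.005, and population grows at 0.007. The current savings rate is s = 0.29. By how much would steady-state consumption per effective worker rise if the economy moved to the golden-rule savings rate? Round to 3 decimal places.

The effective depreciation rate is n + g + δ = 0.007 + 0.005 + 0.034 = 0.046.
Current steady state (s = 0.29): k* = (0.29/0.046)^(1/0.77) ≈ 10.9268, y* = 10.9268^0.23 ≈ 1.7332, c* = (1−0.29)·1.7332 ≈ 1.2306.
Maximizing c = f(k) − (n+g+δ)·k gives f'(k) = n+g+δ, i.e. 0.23·k^(0.23−1) = 0.046, so k_gold = (0.23/0.046)^(1/0.77) ≈ 8.0864.
y_gold = 8.0864^0.23 ≈ 1.6173, c_gold = y_gold − 0.046·k_gold ≈ 1.2453.
Gain: Δc = 1.2453 − 1.2306 ≈ 0.0147.

Δc ≈ 0.015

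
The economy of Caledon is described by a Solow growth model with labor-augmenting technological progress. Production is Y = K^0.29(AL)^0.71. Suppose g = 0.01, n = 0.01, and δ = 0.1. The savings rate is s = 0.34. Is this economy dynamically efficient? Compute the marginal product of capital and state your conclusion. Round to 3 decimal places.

The effective depreciation rate is n + g + δ = 0.01 + 0.01 + 0.1 = 0.12.
Steady-state k*: s·k^0.29 = 0.12·k gives k* = (0.34/0.12)^(1/0.71) ≈ 4.3355.
MPK = 0.29·4.3355^(-0.71) ≈ 0.1024.
MPK < n+g+δ = 0.12, so the economy is dynamically inefficient (over-saving).

dynamically inefficient; MPK ≈ 0.102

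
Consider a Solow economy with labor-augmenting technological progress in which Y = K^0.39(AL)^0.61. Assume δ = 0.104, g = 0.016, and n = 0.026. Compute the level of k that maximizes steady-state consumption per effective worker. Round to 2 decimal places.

k_gold ≈ 5.01

n + g + δ = 0.026 + 0.016 + 0.104 = 0.146.
At the golden rule the marginal product of capital equals n+g+δ: 0.39·k^(0.39−1) = 0.146. Solving, k_gold = (0.39/0.146)^(1/0.61) ≈ 5.0064.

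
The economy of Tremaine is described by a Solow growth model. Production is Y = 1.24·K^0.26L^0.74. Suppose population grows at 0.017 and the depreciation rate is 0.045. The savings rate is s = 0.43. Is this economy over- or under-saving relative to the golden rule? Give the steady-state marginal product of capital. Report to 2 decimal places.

n + δ = 0.017 + 0.045 = 0.062.
Steady-state k*: s·A·k^0.26 = 0.062·k gives k* = (0.43·1.24/0.062)^(1/0.74) ≈ 18.3162.
MPK = 0.26·1.24·18.3162^(-0.74) ≈ 0.0375.
MPK < n+δ = 0.062, so the economy is dynamically inefficient (over-saving).

over-saving; MPK ≈ 0.04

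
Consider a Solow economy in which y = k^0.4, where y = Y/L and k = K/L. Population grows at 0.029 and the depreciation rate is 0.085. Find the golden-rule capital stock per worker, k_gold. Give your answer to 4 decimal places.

k_gold ≈ 8.1020

The effective depreciation rate is n + δ = 0.029 + 0.085 = 0.114.
Golden rule sets MPK = n+δ: 0.4·k^(0.4−1) = 0.114, so k_gold = (0.4/0.114)^(1/0.6) ≈ 8.1020.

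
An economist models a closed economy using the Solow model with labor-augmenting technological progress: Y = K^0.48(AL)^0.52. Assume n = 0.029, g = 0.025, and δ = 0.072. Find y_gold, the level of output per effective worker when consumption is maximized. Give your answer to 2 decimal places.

n + g + δ = 0.029 + 0.025 + 0.072 = 0.126.
At the golden rule the marginal product of capital equals n+g+δ: 0.48·k^(0.48−1) = 0.126. Solving, k_gold = (0.48/0.126)^(1/0.52) ≈ 13.0936.
Output: y_gold = k_gold^0.48 = 13.0936^0.48 ≈ 3.4371.

y_gold ≈ 3.44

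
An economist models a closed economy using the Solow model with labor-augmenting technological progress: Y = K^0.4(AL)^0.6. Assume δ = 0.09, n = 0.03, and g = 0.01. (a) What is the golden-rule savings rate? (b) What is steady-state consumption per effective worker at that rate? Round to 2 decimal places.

(a) s_gold = 0.40; (b) c_gold ≈ 1.27

Break-even investment rate: n + g + δ = 0.03 + 0.01 + 0.09 = 0.13.
For Cobb-Douglas, s_gold equals capital's share: s_gold = 0.4.
Setting f'(k) = n+g+δ gives 0.4·k^(0.4−1) = 0.13, hence k_gold = (0.4/0.13)^(1/0.6) ≈ 6.5092.
y_gold = 6.5092^0.4 ≈ 2.1155; c_gold = (1−0.4)·y_gold ≈ 1.2693.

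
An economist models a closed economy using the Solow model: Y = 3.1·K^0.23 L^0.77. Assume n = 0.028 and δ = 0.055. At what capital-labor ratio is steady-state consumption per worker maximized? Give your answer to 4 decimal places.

Break-even investment rate: n + δ = 0.028 + 0.055 = 0.083.
Maximizing c = f(k) − (n+δ)·k gives f'(k) = n+δ, i.e. 0.23·3.1·k^(0.23−1) = 0.083, so k_gold = (0.23·3.1/0.083)^(1/0.77) ≈ 16.3306.

k_gold ≈ 16.3306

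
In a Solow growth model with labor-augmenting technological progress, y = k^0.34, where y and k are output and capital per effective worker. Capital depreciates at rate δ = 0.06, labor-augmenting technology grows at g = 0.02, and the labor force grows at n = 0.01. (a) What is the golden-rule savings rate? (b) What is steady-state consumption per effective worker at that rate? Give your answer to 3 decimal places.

Capital per effective worker breaks even when investment replaces (n + g + δ)·k; here n + g + δ = 0.09.
For Cobb-Douglas, s_gold equals capital's share: s_gold = 0.34.
At the golden rule the marginal product of capital equals n+g+δ: 0.34·k^(0.34−1) = 0.09. Solving, k_gold = (0.34/0.09)^(1/0.66) ≈ 7.4920.
y_gold = 7.4920^0.34 ≈ 1.9832; c_gold = (1−0.34)·y_gold ≈ 1.3089.

(a) s_gold = 0.340; (b) c_gold ≈ 1.309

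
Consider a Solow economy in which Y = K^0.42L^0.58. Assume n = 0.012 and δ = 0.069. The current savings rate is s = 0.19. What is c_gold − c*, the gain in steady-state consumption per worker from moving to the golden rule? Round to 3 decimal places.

Break-even investment rate: n + δ = 0.012 + 0.069 = 0.081.
Current steady state (s = 0.19): k* = (0.19/0.081)^(1/0.58) ≈ 4.3490, y* = 4.3490^0.42 ≈ 1.8541, c* = (1−0.19)·1.8541 ≈ 1.5018.
Setting f'(k) = n+δ gives 0.42·k^(0.42−1) = 0.081, hence k_gold = (0.42/0.081)^(1/0.58) ≈ 17.0747.
y_gold = 17.0747^0.42 ≈ 3.2930, c_gold = y_gold − 0.081·k_gold ≈ 1.9099.
Gain: Δc = 1.9099 − 1.5018 ≈ 0.4081.

Δc ≈ 0.408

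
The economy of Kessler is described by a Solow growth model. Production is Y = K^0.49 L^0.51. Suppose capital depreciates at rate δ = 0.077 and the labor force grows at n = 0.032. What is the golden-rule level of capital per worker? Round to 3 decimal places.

k_gold ≈ 19.052

The effective depreciation rate is n + δ = 0.032 + 0.077 = 0.109.
At the golden rule the marginal product of capital equals n+δ: 0.49·k^(0.49−1) = 0.109. Solving, k_gold = (0.49/0.109)^(1/0.51) ≈ 19.0520.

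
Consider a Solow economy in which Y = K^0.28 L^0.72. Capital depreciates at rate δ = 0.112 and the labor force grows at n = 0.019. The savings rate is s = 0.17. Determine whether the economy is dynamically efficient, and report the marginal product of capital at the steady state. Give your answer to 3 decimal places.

Break-even investment rate: n + δ = 0.019 + 0.112 = 0.131.
Steady-state k*: s·k^0.28 = 0.131·k gives k* = (0.17/0.131)^(1/0.72) ≈ 1.4361.
MPK = 0.28·1.4361^(-0.72) ≈ 0.2158.
MPK > n+δ = 0.131, so the economy is dynamically efficient (under-saving).

dynamically efficient; MPK ≈ 0.216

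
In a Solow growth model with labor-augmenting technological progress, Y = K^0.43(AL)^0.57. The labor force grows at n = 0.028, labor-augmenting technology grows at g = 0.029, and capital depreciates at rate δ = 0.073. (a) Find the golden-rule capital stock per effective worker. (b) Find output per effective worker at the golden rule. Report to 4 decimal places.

(a) k_gold ≈ 8.1554; (b) y_gold ≈ 2.4656

Break-even investment rate: n + g + δ = 0.028 + 0.029 + 0.073 = 0.13.
Maximizing c = f(k) − (n+g+δ)·k gives f'(k) = n+g+δ, i.e. 0.43·k^(0.43−1) = 0.13, so k_gold = (0.43/0.13)^(1/0.57) ≈ 8.1554.
y_gold = 8.1554^0.43 ≈ 2.4656.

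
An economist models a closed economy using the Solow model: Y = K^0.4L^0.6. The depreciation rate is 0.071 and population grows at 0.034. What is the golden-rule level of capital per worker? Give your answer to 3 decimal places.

k_gold ≈ 9.292

Break-even investment rate: n + δ = 0.034 + 0.071 = 0.105.
Golden rule sets MPK = n+δ: 0.4·k^(0.4−1) = 0.105, so k_gold = (0.4/0.105)^(1/0.6) ≈ 9.2922.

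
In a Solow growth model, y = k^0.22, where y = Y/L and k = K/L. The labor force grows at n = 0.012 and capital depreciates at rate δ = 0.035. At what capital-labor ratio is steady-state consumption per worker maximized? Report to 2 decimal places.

k_gold ≈ 7.23

n + δ = 0.012 + 0.035 = 0.047.
Maximizing c = f(k) − (n+δ)·k gives f'(k) = n+δ, i.e. 0.22·k^(0.22−1) = 0.047, so k_gold = (0.22/0.047)^(1/0.78) ≈ 7.2342.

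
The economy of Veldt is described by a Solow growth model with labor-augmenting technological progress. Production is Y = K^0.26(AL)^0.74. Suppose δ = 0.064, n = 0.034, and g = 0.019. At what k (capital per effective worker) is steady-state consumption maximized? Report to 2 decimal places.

The effective depreciation rate is n + g + δ = 0.034 + 0.019 + 0.064 = 0.117.
At the golden rule the marginal product of capital equals n+g+δ: 0.26·k^(0.26−1) = 0.117. Solving, k_gold = (0.26/0.117)^(1/0.74) ≈ 2.9419.

k_gold ≈ 2.94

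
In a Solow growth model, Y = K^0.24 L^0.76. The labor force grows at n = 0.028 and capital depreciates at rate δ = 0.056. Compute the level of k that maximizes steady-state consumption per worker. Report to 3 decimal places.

n + δ = 0.028 + 0.056 = 0.084.
Golden rule sets MPK = n+δ: 0.24·k^(0.24−1) = 0.084, so k_gold = (0.24/0.084)^(1/0.76) ≈ 3.9803.

k_gold ≈ 3.980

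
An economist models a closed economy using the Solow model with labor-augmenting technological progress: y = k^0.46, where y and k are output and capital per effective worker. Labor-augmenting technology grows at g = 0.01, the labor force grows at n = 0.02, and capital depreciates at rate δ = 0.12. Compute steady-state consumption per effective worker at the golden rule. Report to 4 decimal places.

c_gold ≈ 1.4027

The effective depreciation rate is n + g + δ = 0.02 + 0.01 + 0.12 = 0.15.
At the golden rule the marginal product of capital equals n+g+δ: 0.46·k^(0.46−1) = 0.15. Solving, k_gold = (0.46/0.15)^(1/0.54) ≈ 7.9659.
y_gold = 7.9659^0.46 ≈ 2.5976.
c_gold = y_gold − (n+g+δ)·k_gold = 2.5976 − 0.15·7.9659 ≈ 1.4027.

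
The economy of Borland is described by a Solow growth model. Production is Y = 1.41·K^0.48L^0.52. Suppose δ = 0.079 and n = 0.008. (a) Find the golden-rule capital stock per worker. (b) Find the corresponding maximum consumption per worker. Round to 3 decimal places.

(a) k_gold ≈ 51.683; (b) c_gold ≈ 4.871

n + δ = 0.008 + 0.079 = 0.087.
At the golden rule the marginal product of capital equals n+δ: 0.48·1.41·k^(0.48−1) = 0.087. Solving, k_gold = (0.48·1.41/0.087)^(1/0.52) ≈ 51.6831.
y_gold = 1.41·51.6831^0.48 ≈ 9.3676; c_gold = y_gold − 0.087·k_gold ≈ 4.8711.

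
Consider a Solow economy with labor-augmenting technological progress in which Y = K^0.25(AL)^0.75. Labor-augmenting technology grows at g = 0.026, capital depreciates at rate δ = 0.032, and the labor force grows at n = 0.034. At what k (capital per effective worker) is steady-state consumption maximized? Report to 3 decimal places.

k_gold ≈ 3.792

Break-even investment rate: n + g + δ = 0.034 + 0.026 + 0.032 = 0.092.
Setting f'(k) = n+g+δ gives 0.25·k^(0.25−1) = 0.092, hence k_gold = (0.25/0.092)^(1/0.75) ≈ 3.7920.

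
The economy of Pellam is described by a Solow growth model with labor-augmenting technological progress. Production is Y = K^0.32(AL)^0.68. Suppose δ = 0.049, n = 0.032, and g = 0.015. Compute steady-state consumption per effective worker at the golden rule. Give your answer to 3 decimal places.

Break-even investment rate: n + g + δ = 0.032 + 0.015 + 0.049 = 0.096.
Golden rule sets MPK = n+g+δ: 0.32·k^(0.32−1) = 0.096, so k_gold = (0.32/0.096)^(1/0.68) ≈ 5.8741.
y_gold = 5.8741^0.32 ≈ 1.7622.
c_gold = y_gold − (n+g+δ)·k_gold = 1.7622 − 0.096·5.8741 ≈ 1.1983.

c_gold ≈ 1.198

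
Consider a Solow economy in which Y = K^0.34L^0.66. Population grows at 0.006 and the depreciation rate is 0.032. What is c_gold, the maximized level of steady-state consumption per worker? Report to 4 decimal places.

Break-even investment rate: n + δ = 0.006 + 0.032 = 0.038.
Maximizing c = f(k) − (n+δ)·k gives f'(k) = n+δ, i.e. 0.34·k^(0.34−1) = 0.038, so k_gold = (0.34/0.038)^(1/0.66) ≈ 27.6670.
y_gold = 27.6670^0.34 ≈ 3.0922.
c_gold = y_gold − (n+δ)·k_gold = 3.0922 − 0.038·27.6670 ≈ 2.0409.

c_gold ≈ 2.0409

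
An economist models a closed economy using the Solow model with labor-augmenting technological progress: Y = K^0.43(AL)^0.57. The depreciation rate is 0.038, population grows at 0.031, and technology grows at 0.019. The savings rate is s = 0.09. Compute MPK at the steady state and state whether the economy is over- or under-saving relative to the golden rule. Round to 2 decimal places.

under-saving; MPK ≈ 0.42

The effective depreciation rate is n + g + δ = 0.031 + 0.019 + 0.038 = 0.088.
Steady-state k*: s·k^0.43 = 0.088·k gives k* = (0.09/0.088)^(1/0.57) ≈ 1.0402.
MPK = 0.43·1.0402^(-0.57) ≈ 0.4204.
MPK > n+g+δ = 0.088, so the economy is dynamically efficient (under-saving).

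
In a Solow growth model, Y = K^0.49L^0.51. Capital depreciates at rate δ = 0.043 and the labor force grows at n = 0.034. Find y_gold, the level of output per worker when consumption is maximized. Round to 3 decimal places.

y_gold ≈ 5.918

Capital per worker breaks even when investment replaces (n + δ)·k; here n + δ = 0.077.
Golden rule sets MPK = n+δ: 0.49·k^(0.49−1) = 0.077, so k_gold = (0.49/0.077)^(1/0.51) ≈ 37.6611.
Output: y_gold = k_gold^0.49 = 37.6611^0.49 ≈ 5.9182.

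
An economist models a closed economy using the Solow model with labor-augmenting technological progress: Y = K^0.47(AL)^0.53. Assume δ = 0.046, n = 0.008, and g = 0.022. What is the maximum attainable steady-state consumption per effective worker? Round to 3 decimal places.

c_gold ≈ 2.667

The effective depreciation rate is n + g + δ = 0.008 + 0.022 + 0.046 = 0.076.
Setting f'(k) = n+g+δ gives 0.47·k^(0.47−1) = 0.076, hence k_gold = (0.47/0.076)^(1/0.53) ≈ 31.1164.
y_gold = 31.1164^0.47 ≈ 5.0316.
c_gold = y_gold − (n+g+δ)·k_gold = 5.0316 − 0.076·31.1164 ≈ 2.6667.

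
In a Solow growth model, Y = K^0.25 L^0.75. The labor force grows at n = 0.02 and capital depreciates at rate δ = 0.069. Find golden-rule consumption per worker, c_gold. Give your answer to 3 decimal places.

Break-even investment rate: n + δ = 0.02 + 0.069 = 0.089.
Setting f'(k) = n+δ gives 0.25·k^(0.25−1) = 0.089, hence k_gold = (0.25/0.089)^(1/0.75) ≈ 3.9634.
y_gold = 3.9634^0.25 ≈ 1.4110.
c_gold = y_gold − (n+δ)·k_gold = 1.4110 − 0.089·3.9634 ≈ 1.0582.

c_gold ≈ 1.058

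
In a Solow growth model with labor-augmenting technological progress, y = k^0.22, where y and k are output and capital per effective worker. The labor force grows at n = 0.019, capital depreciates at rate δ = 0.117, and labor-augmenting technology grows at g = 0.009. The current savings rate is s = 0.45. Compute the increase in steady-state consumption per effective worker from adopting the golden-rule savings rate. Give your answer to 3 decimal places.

Break-even investment rate: n + g + δ = 0.019 + 0.009 + 0.117 = 0.145.
Current steady state (s = 0.45): k* = (0.45/0.145)^(1/0.78) ≈ 4.2714, y* = 4.2714^0.22 ≈ 1.3763, c* = (1−0.45)·1.3763 ≈ 0.7570.
Golden rule sets MPK = n+g+δ: 0.22·k^(0.22−1) = 0.145, so k_gold = (0.22/0.145)^(1/0.78) ≈ 1.7066.
y_gold = 1.7066^0.22 ≈ 1.1248, c_gold = y_gold − 0.145·k_gold ≈ 0.8773.
Gain: Δc = 0.8773 − 0.7570 ≈ 0.1203.

Δc ≈ 0.120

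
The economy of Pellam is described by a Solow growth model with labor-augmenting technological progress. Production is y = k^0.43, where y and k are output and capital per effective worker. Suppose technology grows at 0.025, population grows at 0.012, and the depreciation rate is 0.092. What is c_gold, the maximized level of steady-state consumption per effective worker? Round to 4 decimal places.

n + g + δ = 0.012 + 0.025 + 0.092 = 0.129.
Setting f'(k) = n+g+δ gives 0.43·k^(0.43−1) = 0.129, hence k_gold = (0.43/0.129)^(1/0.57) ≈ 8.2667.
y_gold = 8.2667^0.43 ≈ 2.4800.
c_gold = y_gold − (n+g+δ)·k_gold = 2.4800 − 0.129·8.2667 ≈ 1.4136.

c_gold ≈ 1.4136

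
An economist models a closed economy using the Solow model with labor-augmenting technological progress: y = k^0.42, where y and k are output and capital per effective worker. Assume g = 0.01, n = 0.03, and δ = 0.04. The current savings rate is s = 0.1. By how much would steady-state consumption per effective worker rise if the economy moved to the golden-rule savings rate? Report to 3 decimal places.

Capital per effective worker breaks even when investment replaces (n + g + δ)·k; here n + g + δ = 0.08.
Current steady state (s = 0.1): k* = (0.1/0.08)^(1/0.58) ≈ 1.4692, y* = 1.4692^0.42 ≈ 1.1754, c* = (1−0.1)·1.1754 ≈ 1.0578.
Golden rule sets MPK = n+g+δ: 0.42·k^(0.42−1) = 0.08, so k_gold = (0.42/0.08)^(1/0.58) ≈ 17.4443.
y_gold = 17.4443^0.42 ≈ 3.3227, c_gold = y_gold − 0.08·k_gold ≈ 1.9272.
Gain: Δc = 1.9272 − 1.0578 ≈ 0.8693.

Δc ≈ 0.869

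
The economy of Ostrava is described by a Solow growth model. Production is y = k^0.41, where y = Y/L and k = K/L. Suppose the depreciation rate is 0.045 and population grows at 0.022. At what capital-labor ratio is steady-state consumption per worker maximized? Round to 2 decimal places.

The effective depreciation rate is n + δ = 0.022 + 0.045 = 0.067.
At the golden rule the marginal product of capital equals n+δ: 0.41·k^(0.41−1) = 0.067. Solving, k_gold = (0.41/0.067)^(1/0.59) ≈ 21.5479.

k_gold ≈ 21.55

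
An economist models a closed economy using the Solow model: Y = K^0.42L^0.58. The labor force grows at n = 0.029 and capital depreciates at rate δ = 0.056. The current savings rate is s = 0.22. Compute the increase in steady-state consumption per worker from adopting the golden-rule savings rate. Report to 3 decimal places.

n + δ = 0.029 + 0.056 = 0.085.
Current steady state (s = 0.22): k* = (0.22/0.085)^(1/0.58) ≈ 5.1532, y* = 5.1532^0.42 ≈ 1.9910, c* = (1−0.22)·1.9910 ≈ 1.5530.
Maximizing c = f(k) − (n+δ)·k gives f'(k) = n+δ, i.e. 0.42·k^(0.42−1) = 0.085, so k_gold = (0.42/0.085)^(1/0.58) ≈ 15.7130.
y_gold = 15.7130^0.42 ≈ 3.1800, c_gold = y_gold − 0.085·k_gold ≈ 1.8444.
Gain: Δc = 1.8444 − 1.5530 ≈ 0.2914.

Δc ≈ 0.291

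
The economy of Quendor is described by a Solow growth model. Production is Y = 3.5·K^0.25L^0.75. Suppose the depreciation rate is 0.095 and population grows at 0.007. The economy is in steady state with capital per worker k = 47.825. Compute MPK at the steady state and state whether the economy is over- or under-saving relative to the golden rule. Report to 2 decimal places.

Break-even investment rate: n + δ = 0.007 + 0.095 = 0.102.
MPK = 0.25·3.5·k^(0.25−1) = 0.25·3.5·47.825^(-0.75) ≈ 0.0481.
MPK < 0.102, so the economy is dynamically inefficient (over-saving).

over-saving; MPK ≈ 0.05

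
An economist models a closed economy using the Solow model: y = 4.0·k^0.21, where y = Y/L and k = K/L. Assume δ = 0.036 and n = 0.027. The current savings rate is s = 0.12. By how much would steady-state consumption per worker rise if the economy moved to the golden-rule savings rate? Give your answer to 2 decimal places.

Δc ≈ 0.25

Capital per worker breaks even when investment replaces (n + δ)·k; here n + δ = 0.063.
Current steady state (s = 0.12): k* = (0.12·4.0/0.063)^(1/0.79) ≈ 13.0716, y* = 4.0·13.0716^0.21 ≈ 6.8626, c* = (1−0.12)·6.8626 ≈ 6.0391.
At the golden rule the marginal product of capital equals n+δ: 0.21·4.0·k^(0.21−1) = 0.063. Solving, k_gold = (0.21·4.0/0.063)^(1/0.79) ≈ 26.5444.
y_gold = 4.0·26.5444^0.21 ≈ 7.9633, c_gold = y_gold − 0.063·k_gold ≈ 6.2910.
Gain: Δc = 6.2910 − 6.0391 ≈ 0.2519.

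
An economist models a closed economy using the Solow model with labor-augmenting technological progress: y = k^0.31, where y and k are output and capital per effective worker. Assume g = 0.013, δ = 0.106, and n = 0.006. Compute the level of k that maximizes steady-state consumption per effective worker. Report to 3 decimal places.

Break-even investment rate: n + g + δ = 0.006 + 0.013 + 0.106 = 0.125.
At the golden rule the marginal product of capital equals n+g+δ: 0.31·k^(0.31−1) = 0.125. Solving, k_gold = (0.31/0.125)^(1/0.69) ≈ 3.7297.

k_gold ≈ 3.730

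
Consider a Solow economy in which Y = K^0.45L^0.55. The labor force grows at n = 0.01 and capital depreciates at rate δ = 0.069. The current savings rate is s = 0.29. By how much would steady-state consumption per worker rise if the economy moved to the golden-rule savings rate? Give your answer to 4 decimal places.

Δc ≈ 0.2258

The effective depreciation rate is n + δ = 0.01 + 0.069 = 0.079.
Current steady state (s = 0.29): k* = (0.29/0.079)^(1/0.55) ≈ 10.6379, y* = 10.6379^0.45 ≈ 2.8979, c* = (1−0.29)·2.8979 ≈ 2.0575.
Golden rule sets MPK = n+δ: 0.45·k^(0.45−1) = 0.079, so k_gold = (0.45/0.079)^(1/0.55) ≈ 23.6479.
y_gold = 23.6479^0.45 ≈ 4.1515, c_gold = y_gold − 0.079·k_gold ≈ 2.2833.
Gain: Δc = 2.2833 − 2.0575 ≈ 0.2258.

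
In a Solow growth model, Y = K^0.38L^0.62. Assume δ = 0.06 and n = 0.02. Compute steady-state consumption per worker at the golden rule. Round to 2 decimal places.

The effective depreciation rate is n + δ = 0.02 + 0.06 = 0.08.
At the golden rule the marginal product of capital equals n+δ: 0.38·k^(0.38−1) = 0.08. Solving, k_gold = (0.38/0.08)^(1/0.62) ≈ 12.3436.
y_gold = 12.3436^0.38 ≈ 2.5986.
c_gold = y_gold − (n+δ)·k_gold = 2.5986 − 0.08·12.3436 ≈ 1.6112.

c_gold ≈ 1.61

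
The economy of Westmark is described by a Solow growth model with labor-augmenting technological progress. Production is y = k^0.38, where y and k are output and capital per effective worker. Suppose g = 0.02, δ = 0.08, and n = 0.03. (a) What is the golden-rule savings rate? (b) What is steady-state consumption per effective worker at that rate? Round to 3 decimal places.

n + g + δ = 0.03 + 0.02 + 0.08 = 0.13.
For Cobb-Douglas, s_gold equals capital's share: s_gold = 0.38.
Golden rule sets MPK = n+g+δ: 0.38·k^(0.38−1) = 0.13, so k_gold = (0.38/0.13)^(1/0.62) ≈ 5.6410.
y_gold = 5.6410^0.38 ≈ 1.9298; c_gold = (1−0.38)·y_gold ≈ 1.1965.

(a) s_gold = 0.380; (b) c_gold ≈ 1.196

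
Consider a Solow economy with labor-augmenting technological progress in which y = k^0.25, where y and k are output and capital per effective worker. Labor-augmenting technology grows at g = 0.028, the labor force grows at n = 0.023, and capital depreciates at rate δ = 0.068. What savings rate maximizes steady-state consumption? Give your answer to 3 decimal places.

s_gold = 0.250

Break-even investment rate: n + g + δ = 0.023 + 0.028 + 0.068 = 0.119.
At the golden rule MPK = n+g+δ, and in any Cobb-Douglas steady state s = (n+g+δ)·k/y = MPK·k/y = capital's share 0.25.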